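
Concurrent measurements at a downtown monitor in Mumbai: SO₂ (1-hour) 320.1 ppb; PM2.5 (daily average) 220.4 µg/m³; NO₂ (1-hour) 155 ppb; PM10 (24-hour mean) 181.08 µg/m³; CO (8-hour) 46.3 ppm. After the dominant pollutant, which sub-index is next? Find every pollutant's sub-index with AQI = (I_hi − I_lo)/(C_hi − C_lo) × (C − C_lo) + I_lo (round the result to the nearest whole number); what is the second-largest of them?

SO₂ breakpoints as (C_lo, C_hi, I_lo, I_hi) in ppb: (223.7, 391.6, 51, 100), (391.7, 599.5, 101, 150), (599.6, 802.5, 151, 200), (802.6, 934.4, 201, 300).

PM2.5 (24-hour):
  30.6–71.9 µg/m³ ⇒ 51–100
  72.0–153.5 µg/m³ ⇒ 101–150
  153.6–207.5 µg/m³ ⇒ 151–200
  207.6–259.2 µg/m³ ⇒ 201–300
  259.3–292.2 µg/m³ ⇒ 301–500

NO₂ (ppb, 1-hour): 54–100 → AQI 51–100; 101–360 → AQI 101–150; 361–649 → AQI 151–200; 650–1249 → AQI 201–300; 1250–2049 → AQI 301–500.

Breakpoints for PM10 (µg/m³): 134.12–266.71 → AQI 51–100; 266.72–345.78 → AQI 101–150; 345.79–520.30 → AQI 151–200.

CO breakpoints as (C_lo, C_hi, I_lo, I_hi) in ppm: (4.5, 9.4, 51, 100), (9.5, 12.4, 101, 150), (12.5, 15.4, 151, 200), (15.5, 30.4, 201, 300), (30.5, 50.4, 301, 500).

SO₂: 320.1 lies in 223.7–391.6, so I_lo=51, I_hi=100, C_lo=223.7, C_hi=391.6.
(100−51)/(391.6−223.7) × (320.1−223.7) + 51 = 49/167.9 × 96.4 + 51 ≈ 79.13 → 79.
PM2.5: 220.4 lies in 207.6–259.2, so I_lo=201, I_hi=300, C_lo=207.6, C_hi=259.2.
(300−201)/(259.2−207.6) × (220.4−207.6) + 201 = 99/51.6 × 12.8 + 201 ≈ 225.56 → 226.
NO₂: 155 lies in 101–360, so I_lo=101, I_hi=150, C_lo=101, C_hi=360.
(150−101)/(360−101) × (155−101) + 101 = 49/259 × 54 + 101 ≈ 111.22 → 111.
PM10: 181.08 lies in 134.12–266.71, so I_lo=51, I_hi=100, C_lo=134.12, C_hi=266.71.
(100−51)/(266.71−134.12) × (181.08−134.12) + 51 = 49/132.59 × 46.96 + 51 ≈ 68.35 → 68.
CO: 46.3 lies in 30.5–50.4, so I_lo=301, I_hi=500, C_lo=30.5, C_hi=50.4.
(500−301)/(50.4−30.5) × (46.3−30.5) + 301 = 199/19.9 × 15.8 + 301 ≈ 459.00 → 459.
Sub-indices: SO₂→79, PM2.5→226, NO₂→111, PM10→68, CO→459. Ranked high→low: 459, 226, 111, 79, 68. Second-highest sub-index = 226.

226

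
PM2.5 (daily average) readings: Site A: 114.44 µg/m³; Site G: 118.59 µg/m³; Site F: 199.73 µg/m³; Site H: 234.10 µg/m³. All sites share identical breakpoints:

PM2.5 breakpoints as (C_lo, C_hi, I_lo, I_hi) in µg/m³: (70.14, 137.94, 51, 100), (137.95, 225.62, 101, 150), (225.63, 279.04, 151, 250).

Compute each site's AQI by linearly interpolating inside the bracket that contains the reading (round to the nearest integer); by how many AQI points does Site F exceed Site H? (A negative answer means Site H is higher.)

Site A: row 70.14–137.94 (AQI 51–100). (100−51)·(114.44−70.14)/(137.94−70.14) + 51 = 49·44.30/67.80 + 51 ≈ 83.02 → 83.
Site G: row 70.14–137.94 (AQI 51–100). (100−51)·(118.59−70.14)/(137.94−70.14) + 51 = 49·48.45/67.80 + 51 ≈ 86.02 → 86.
Site F: 199.73 lies in 137.95–225.62, so I_lo=101, I_hi=150, C_lo=137.95, C_hi=225.62.
(150−101)/(225.62−137.95) × (199.73−137.95) + 101 = 49/87.67 × 61.78 + 101 ≈ 135.53 → 136.
Site H: 234.10 lies in 225.63–279.04, so I_lo=151, I_hi=250, C_lo=225.63, C_hi=279.04.
(250−151)/(279.04−225.63) × (234.10−225.63) + 151 = 99/53.41 × 8.47 + 151 ≈ 166.70 → 167.
AQIs: Site A=83, Site G=86, Site F=136, Site H=167. Site F (136) − Site H (167) = -31.

-31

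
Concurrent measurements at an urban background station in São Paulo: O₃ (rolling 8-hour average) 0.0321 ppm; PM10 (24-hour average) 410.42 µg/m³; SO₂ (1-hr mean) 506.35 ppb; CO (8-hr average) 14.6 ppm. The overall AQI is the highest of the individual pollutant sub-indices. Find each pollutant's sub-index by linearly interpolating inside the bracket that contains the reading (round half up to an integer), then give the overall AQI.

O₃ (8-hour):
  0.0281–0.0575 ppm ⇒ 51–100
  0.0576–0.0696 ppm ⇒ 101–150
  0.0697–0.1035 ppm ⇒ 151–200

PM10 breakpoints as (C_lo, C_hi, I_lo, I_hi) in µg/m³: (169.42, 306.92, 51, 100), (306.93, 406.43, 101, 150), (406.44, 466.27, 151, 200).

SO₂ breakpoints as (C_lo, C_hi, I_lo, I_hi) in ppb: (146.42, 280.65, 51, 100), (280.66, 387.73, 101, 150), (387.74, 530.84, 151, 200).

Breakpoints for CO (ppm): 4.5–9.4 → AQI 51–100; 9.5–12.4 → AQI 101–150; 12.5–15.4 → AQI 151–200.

O₃ 0.0321: bracket 0.0281–0.0575 → index 51–100; slope 49/0.0294, offset 0.0040.
AQI = 51 + 49/0.0294·0.0040 ≈ 57.67 ⇒ 58.
PM10: 410.42 ∈ [406.44, 466.27] ↔ index [151, 200].
151 + (410.42−406.44)·(200−151)/(466.27−406.44) = 151 + 3.98·49/59.83 ≈ 154.26, so AQI = 154.
SO₂: 506.35 lies in 387.74–530.84, so I_lo=151, I_hi=200, C_lo=387.74, C_hi=530.84.
(200−151)/(530.84−387.74) × (506.35−387.74) + 151 = 49/143.10 × 118.61 + 151 ≈ 191.61 → 192.
CO: 14.6 ∈ [12.5, 15.4] ↔ index [151, 200].
151 + (14.6−12.5)·(200−151)/(15.4−12.5) = 151 + 2.1·49/2.9 ≈ 186.48, so AQI = 186.
Sub-indices: O₃→58, PM10→154, SO₂→192, CO→186. Overall AQI = max = 192; dominant pollutant is SO₂.

192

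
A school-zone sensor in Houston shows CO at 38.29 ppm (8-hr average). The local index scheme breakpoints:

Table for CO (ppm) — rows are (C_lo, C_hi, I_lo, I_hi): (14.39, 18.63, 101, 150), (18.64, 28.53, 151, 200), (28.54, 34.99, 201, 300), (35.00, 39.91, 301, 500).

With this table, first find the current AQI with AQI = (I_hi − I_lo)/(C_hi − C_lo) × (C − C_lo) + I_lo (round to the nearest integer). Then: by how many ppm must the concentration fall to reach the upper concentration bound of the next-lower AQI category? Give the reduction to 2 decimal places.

CO: 38.29 ∈ [35.00, 39.91] ↔ index [301, 500].
301 + (38.29−35.00)·(500−301)/(39.91−35.00) = 301 + 3.29·199/4.91 ≈ 434.34, so AQI = 434.
Current AQI 434 is in the Hazardous range (301–500). The next-lower category tops out at AQI 300, whose upper concentration bound is 34.99 ppm.
Reduction needed = 38.29 − 34.99 = 3.30 ppm.

3.30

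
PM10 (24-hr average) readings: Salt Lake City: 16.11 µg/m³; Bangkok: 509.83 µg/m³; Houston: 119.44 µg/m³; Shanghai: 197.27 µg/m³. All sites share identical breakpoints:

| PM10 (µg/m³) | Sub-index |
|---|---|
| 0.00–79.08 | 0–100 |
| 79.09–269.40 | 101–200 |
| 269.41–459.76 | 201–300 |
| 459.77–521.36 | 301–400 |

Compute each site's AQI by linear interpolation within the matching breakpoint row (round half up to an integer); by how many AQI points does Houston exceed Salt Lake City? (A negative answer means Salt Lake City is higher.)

Salt Lake City: 16.11 ∈ [0.00, 79.08] ↔ index [0, 100].
0 + (16.11−0.00)·(100−0)/(79.08−0.00) = 0 + 16.11·100/79.08 ≈ 20.37, so AQI = 20.
Bangkok: 509.83 ∈ [459.77, 521.36] ↔ index [301, 400].
301 + (509.83−459.77)·(400−301)/(521.36−459.77) = 301 + 50.06·99/61.59 ≈ 381.47, so AQI = 381.
Houston: 119.44 lies in 79.09–269.40, so I_lo=101, I_hi=200, C_lo=79.09, C_hi=269.40.
(200−101)/(269.40−79.09) × (119.44−79.09) + 101 = 99/190.31 × 40.35 + 101 ≈ 121.99 → 122.
Shanghai 197.27: bracket 79.09–269.40 → index 101–200; slope 99/190.31, offset 118.18.
AQI = 101 + 99/190.31·118.18 ≈ 162.48 ⇒ 162.
AQIs: Salt Lake City=20, Bangkok=381, Houston=122, Shanghai=162. Houston (122) − Salt Lake City (20) = 102.

102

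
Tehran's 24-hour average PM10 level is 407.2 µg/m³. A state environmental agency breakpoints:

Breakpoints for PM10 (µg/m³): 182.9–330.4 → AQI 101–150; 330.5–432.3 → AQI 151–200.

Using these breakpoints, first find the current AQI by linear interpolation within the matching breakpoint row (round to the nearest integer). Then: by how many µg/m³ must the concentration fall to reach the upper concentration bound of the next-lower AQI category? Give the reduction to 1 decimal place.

76.8

PM10: 407.2 ∈ [330.5, 432.3] ↔ index [151, 200].
151 + (407.2−330.5)·(200−151)/(432.3−330.5) = 151 + 76.7·49/101.8 ≈ 187.92, so AQI = 188.
Current AQI 188 is in the Unhealthy range (151–200). The next-lower category tops out at AQI 150, whose upper concentration bound is 330.4 µg/m³.
Reduction needed = 407.2 − 330.4 = 76.8 µg/m³.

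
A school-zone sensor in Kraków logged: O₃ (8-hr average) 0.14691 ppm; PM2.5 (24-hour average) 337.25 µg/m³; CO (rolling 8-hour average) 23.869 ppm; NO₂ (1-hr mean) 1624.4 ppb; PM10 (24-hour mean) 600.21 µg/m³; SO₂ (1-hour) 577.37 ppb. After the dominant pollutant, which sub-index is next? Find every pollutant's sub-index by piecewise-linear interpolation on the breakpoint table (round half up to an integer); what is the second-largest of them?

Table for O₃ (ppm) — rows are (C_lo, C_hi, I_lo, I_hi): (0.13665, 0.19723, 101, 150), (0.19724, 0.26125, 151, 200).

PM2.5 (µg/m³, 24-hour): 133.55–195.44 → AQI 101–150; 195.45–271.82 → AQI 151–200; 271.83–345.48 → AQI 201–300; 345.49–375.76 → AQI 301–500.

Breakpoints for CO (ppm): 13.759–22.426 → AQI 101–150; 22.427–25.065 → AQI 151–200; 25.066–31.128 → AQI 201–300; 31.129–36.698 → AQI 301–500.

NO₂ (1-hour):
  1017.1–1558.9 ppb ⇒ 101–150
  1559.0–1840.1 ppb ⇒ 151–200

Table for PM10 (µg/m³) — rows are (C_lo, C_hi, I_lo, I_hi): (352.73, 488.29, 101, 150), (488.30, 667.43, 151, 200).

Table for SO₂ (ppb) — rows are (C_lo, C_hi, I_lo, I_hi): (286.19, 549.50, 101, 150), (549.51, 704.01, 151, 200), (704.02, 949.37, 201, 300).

182

O₃: row 0.13665–0.19723 (AQI 101–150). (150−101)·(0.14691−0.13665)/(0.19723−0.13665) + 101 = 49·0.01026/0.06058 + 101 ≈ 109.30 → 109.
PM2.5: 337.25 lies in 271.83–345.48, so I_lo=201, I_hi=300, C_lo=271.83, C_hi=345.48.
(300−201)/(345.48−271.83) × (337.25−271.83) + 201 = 99/73.65 × 65.42 + 201 ≈ 288.94 → 289.
CO: 23.869 ∈ [22.427, 25.065] ↔ index [151, 200].
151 + (23.869−22.427)·(200−151)/(25.065−22.427) = 151 + 1.442·49/2.638 ≈ 177.78, so AQI = 178.
NO₂: 1624.4 ∈ [1559.0, 1840.1] ↔ index [151, 200].
151 + (1624.4−1559.0)·(200−151)/(1840.1−1559.0) = 151 + 65.4·49/281.1 ≈ 162.40, so AQI = 162.
PM10 600.21: bracket 488.30–667.43 → index 151–200; slope 49/179.13, offset 111.91.
AQI = 151 + 49/179.13·111.91 ≈ 181.61 ⇒ 182.
SO₂: row 549.51–704.01 (AQI 151–200). (200−151)·(577.37−549.51)/(704.01−549.51) + 151 = 49·27.86/154.50 + 151 ≈ 159.84 → 160.
Sub-indices: O₃→109, PM2.5→289, CO→178, NO₂→162, PM10→182, SO₂→160. Ranked high→low: 289, 182, 178, 162, 160, 109. Second-highest sub-index = 182.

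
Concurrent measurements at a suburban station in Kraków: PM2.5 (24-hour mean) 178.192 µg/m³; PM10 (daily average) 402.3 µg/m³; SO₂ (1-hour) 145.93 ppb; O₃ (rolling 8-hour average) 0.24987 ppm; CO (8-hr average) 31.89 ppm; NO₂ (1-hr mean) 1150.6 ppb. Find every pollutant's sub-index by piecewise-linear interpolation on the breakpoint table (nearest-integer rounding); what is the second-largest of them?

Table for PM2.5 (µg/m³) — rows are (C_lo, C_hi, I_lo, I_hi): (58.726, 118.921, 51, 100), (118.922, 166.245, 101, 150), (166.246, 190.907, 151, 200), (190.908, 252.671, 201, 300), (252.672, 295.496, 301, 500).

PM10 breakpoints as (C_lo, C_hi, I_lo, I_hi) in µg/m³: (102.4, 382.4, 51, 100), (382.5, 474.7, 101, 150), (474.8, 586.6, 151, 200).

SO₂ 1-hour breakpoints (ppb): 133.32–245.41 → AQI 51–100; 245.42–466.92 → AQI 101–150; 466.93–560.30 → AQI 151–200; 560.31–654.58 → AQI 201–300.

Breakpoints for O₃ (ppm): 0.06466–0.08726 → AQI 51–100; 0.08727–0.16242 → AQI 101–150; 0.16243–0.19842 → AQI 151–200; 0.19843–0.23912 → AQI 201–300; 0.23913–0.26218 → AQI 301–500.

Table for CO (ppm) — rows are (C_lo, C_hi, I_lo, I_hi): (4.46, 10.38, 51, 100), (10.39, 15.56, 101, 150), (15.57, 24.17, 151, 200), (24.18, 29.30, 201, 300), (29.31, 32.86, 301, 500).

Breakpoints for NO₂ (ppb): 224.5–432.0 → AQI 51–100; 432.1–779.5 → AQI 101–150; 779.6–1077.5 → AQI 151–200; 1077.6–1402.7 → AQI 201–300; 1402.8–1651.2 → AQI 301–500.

PM2.5 178.192: bracket 166.246–190.907 → index 151–200; slope 49/24.661, offset 11.946.
AQI = 151 + 49/24.661·11.946 ≈ 174.74 ⇒ 175.
PM10: 402.3 lies in 382.5–474.7, so I_lo=101, I_hi=150, C_lo=382.5, C_hi=474.7.
(150−101)/(474.7−382.5) × (402.3−382.5) + 101 = 49/92.2 × 19.8 + 101 ≈ 111.52 → 112.
SO₂: 145.93 lies in 133.32–245.41, so I_lo=51, I_hi=100, C_lo=133.32, C_hi=245.41.
(100−51)/(245.41−133.32) × (145.93−133.32) + 51 = 49/112.09 × 12.61 + 51 ≈ 56.51 → 57.
O₃: 0.24987 lies in 0.23913–0.26218, so I_lo=301, I_hi=500, C_lo=0.23913, C_hi=0.26218.
(500−301)/(0.26218−0.23913) × (0.24987−0.23913) + 301 = 199/0.02305 × 0.01074 + 301 ≈ 393.72 → 394.
CO: 31.89 ∈ [29.31, 32.86] ↔ index [301, 500].
301 + (31.89−29.31)·(500−301)/(32.86−29.31) = 301 + 2.58·199/3.55 ≈ 445.63, so AQI = 446.
NO₂: 1150.6 lies in 1077.6–1402.7, so I_lo=201, I_hi=300, C_lo=1077.6, C_hi=1402.7.
(300−201)/(1402.7−1077.6) × (1150.6−1077.6) + 201 = 99/325.1 × 73.0 + 201 ≈ 223.23 → 223.
Sub-indices: PM2.5→175, PM10→112, SO₂→57, O₃→394, CO→446, NO₂→223. Ranked high→low: 446, 394, 223, 175, 112, 57. Second-highest sub-index = 394.

394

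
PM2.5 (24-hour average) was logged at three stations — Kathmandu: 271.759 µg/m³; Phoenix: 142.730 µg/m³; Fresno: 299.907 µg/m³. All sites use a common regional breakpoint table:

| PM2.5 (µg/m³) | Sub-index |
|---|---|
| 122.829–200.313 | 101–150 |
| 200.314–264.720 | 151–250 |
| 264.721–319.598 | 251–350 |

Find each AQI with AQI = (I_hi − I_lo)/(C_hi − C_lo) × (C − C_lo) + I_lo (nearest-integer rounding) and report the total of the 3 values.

Kathmandu: row 264.721–319.598 (AQI 251–350). (350−251)·(271.759−264.721)/(319.598−264.721) + 251 = 99·7.038/54.877 + 251 ≈ 263.70 → 264.
Phoenix 142.730: bracket 122.829–200.313 → index 101–150; slope 49/77.484, offset 19.901.
AQI = 101 + 49/77.484·19.901 ≈ 113.59 ⇒ 114.
Fresno: 299.907 ∈ [264.721, 319.598] ↔ index [251, 350].
251 + (299.907−264.721)·(350−251)/(319.598−264.721) = 251 + 35.186·99/54.877 ≈ 314.48, so AQI = 314.
AQIs: Kathmandu=264, Phoenix=114, Fresno=314. Sum = 264 + 114 + 314 = 692.

692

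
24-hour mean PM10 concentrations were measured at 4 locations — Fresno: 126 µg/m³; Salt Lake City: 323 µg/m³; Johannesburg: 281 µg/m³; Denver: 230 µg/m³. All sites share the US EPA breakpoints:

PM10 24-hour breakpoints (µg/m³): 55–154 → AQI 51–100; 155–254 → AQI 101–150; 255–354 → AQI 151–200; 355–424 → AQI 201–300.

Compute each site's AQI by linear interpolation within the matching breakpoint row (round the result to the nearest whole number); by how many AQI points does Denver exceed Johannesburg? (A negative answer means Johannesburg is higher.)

-26

Fresno: 126 lies in 55–154, so I_lo=51, I_hi=100, C_lo=55, C_hi=154.
(100−51)/(154−55) × (126−55) + 51 = 49/99 × 71 + 51 ≈ 86.14 → 86.
Salt Lake City: 323 lies in 255–354, so I_lo=151, I_hi=200, C_lo=255, C_hi=354.
(200−151)/(354−255) × (323−255) + 151 = 49/99 × 68 + 151 ≈ 184.66 → 185.
Johannesburg 281: bracket 255–354 → index 151–200; slope 49/99, offset 26.
AQI = 151 + 49/99·26 ≈ 163.87 ⇒ 164.
Denver 230: bracket 155–254 → index 101–150; slope 49/99, offset 75.
AQI = 101 + 49/99·75 ≈ 138.12 ⇒ 138.
AQIs: Fresno=86, Salt Lake City=185, Johannesburg=164, Denver=138. Denver (138) − Johannesburg (164) = -26.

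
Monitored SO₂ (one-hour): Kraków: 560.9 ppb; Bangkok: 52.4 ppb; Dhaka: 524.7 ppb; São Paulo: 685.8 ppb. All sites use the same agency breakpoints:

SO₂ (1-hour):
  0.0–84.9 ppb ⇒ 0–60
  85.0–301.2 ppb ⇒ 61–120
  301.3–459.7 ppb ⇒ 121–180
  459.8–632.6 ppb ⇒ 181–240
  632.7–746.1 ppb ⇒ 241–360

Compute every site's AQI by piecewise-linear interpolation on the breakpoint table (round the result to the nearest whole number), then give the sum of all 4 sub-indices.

753

Kraków 560.9: bracket 459.8–632.6 → index 181–240; slope 59/172.8, offset 101.1.
AQI = 181 + 59/172.8·101.1 ≈ 215.52 ⇒ 216.
Bangkok: 52.4 lies in 0.0–84.9, so I_lo=0, I_hi=60, C_lo=0.0, C_hi=84.9.
(60−0)/(84.9−0.0) × (52.4−0.0) + 0 = 60/84.9 × 52.4 + 0 ≈ 37.03 → 37.
Dhaka: 524.7 ∈ [459.8, 632.6] ↔ index [181, 240].
181 + (524.7−459.8)·(240−181)/(632.6−459.8) = 181 + 64.9·59/172.8 ≈ 203.16, so AQI = 203.
São Paulo: row 632.7–746.1 (AQI 241–360). (360−241)·(685.8−632.7)/(746.1−632.7) + 241 = 119·53.1/113.4 + 241 ≈ 296.72 → 297.
AQIs: Kraków=216, Bangkok=37, Dhaka=203, São Paulo=297. Sum = 216 + 37 + 203 + 297 = 753.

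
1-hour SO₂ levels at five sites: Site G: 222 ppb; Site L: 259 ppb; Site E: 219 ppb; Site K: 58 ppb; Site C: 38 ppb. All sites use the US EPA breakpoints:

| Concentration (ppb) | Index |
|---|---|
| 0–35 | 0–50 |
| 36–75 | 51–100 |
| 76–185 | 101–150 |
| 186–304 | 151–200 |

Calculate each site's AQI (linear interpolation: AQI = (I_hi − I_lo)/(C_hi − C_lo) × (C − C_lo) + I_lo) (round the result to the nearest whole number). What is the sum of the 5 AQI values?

645

Site G 222: bracket 186–304 → index 151–200; slope 49/118, offset 36.
AQI = 151 + 49/118·36 ≈ 165.95 ⇒ 166.
Site L: 259 ∈ [186, 304] ↔ index [151, 200].
151 + (259−186)·(200−151)/(304−186) = 151 + 73·49/118 ≈ 181.31, so AQI = 181.
Site E: 219 lies in 186–304, so I_lo=151, I_hi=200, C_lo=186, C_hi=304.
(200−151)/(304−186) × (219−186) + 151 = 49/118 × 33 + 151 ≈ 164.70 → 165.
Site K: 58 lies in 36–75, so I_lo=51, I_hi=100, C_lo=36, C_hi=75.
(100−51)/(75−36) × (58−36) + 51 = 49/39 × 22 + 51 ≈ 78.64 → 79.
Site C 38: bracket 36–75 → index 51–100; slope 49/39, offset 2.
AQI = 51 + 49/39·2 ≈ 53.51 ⇒ 54.
AQIs: Site G=166, Site L=181, Site E=165, Site K=79, Site C=54. Sum = 166 + 181 + 165 + 79 + 54 = 645.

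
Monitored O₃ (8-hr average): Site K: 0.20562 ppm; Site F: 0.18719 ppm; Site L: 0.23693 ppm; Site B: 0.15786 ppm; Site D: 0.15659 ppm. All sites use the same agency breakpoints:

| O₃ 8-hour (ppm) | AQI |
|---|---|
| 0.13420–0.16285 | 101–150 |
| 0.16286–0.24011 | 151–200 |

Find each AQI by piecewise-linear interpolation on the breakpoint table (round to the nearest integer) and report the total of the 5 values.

Site K: 0.20562 ∈ [0.16286, 0.24011] ↔ index [151, 200].
151 + (0.20562−0.16286)·(200−151)/(0.24011−0.16286) = 151 + 0.04276·49/0.07725 ≈ 178.12, so AQI = 178.
Site F: 0.18719 lies in 0.16286–0.24011, so I_lo=151, I_hi=200, C_lo=0.16286, C_hi=0.24011.
(200−151)/(0.24011−0.16286) × (0.18719−0.16286) + 151 = 49/0.07725 × 0.02433 + 151 ≈ 166.43 → 166.
Site L: 0.23693 ∈ [0.16286, 0.24011] ↔ index [151, 200].
151 + (0.23693−0.16286)·(200−151)/(0.24011−0.16286) = 151 + 0.07407·49/0.07725 ≈ 197.98, so AQI = 198.
Site B: 0.15786 lies in 0.13420–0.16285, so I_lo=101, I_hi=150, C_lo=0.13420, C_hi=0.16285.
(150−101)/(0.16285−0.13420) × (0.15786−0.13420) + 101 = 49/0.02865 × 0.02366 + 101 ≈ 141.47 → 141.
Site D: row 0.13420–0.16285 (AQI 101–150). (150−101)·(0.15659−0.13420)/(0.16285−0.13420) + 101 = 49·0.02239/0.02865 + 101 ≈ 139.29 → 139.
AQIs: Site K=178, Site F=166, Site L=198, Site B=141, Site D=139. Sum = 178 + 166 + 198 + 141 + 139 = 822.

822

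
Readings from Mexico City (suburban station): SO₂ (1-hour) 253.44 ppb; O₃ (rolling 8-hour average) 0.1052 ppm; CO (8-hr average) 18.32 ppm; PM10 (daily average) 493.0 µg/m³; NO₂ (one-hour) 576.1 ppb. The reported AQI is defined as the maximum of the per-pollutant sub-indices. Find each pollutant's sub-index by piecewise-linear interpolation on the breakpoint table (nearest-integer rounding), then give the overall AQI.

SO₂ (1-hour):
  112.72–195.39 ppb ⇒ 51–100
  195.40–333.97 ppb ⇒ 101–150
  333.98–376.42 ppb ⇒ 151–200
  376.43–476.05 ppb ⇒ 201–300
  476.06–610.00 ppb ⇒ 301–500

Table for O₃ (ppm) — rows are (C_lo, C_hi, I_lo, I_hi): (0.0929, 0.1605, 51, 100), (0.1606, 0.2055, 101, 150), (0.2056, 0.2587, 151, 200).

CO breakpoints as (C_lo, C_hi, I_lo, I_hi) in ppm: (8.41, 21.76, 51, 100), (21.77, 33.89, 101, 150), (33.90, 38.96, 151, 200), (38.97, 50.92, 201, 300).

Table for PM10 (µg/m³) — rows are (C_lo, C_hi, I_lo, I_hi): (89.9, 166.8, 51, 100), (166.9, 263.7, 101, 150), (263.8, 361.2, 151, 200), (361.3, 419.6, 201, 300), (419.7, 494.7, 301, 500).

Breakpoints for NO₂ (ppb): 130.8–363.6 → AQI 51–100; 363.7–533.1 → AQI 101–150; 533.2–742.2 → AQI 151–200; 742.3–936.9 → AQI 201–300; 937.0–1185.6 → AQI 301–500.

SO₂: 253.44 ∈ [195.40, 333.97] ↔ index [101, 150].
101 + (253.44−195.40)·(150−101)/(333.97−195.40) = 101 + 58.04·49/138.57 ≈ 121.52, so AQI = 122.
O₃: 0.1052 lies in 0.0929–0.1605, so I_lo=51, I_hi=100, C_lo=0.0929, C_hi=0.1605.
(100−51)/(0.1605−0.0929) × (0.1052−0.0929) + 51 = 49/0.0676 × 0.0123 + 51 ≈ 59.92 → 60.
CO: 18.32 lies in 8.41–21.76, so I_lo=51, I_hi=100, C_lo=8.41, C_hi=21.76.
(100−51)/(21.76−8.41) × (18.32−8.41) + 51 = 49/13.35 × 9.91 + 51 ≈ 87.37 → 87.
PM10: 493.0 lies in 419.7–494.7, so I_lo=301, I_hi=500, C_lo=419.7, C_hi=494.7.
(500−301)/(494.7−419.7) × (493.0−419.7) + 301 = 199/75.0 × 73.3 + 301 ≈ 495.49 → 495.
NO₂ 576.1: bracket 533.2–742.2 → index 151–200; slope 49/209.0, offset 42.9.
AQI = 151 + 49/209.0·42.9 ≈ 161.06 ⇒ 161.
Sub-indices: SO₂→122, O₃→60, CO→87, PM10→495, NO₂→161. Overall AQI = max = 495; dominant pollutant is PM10.

495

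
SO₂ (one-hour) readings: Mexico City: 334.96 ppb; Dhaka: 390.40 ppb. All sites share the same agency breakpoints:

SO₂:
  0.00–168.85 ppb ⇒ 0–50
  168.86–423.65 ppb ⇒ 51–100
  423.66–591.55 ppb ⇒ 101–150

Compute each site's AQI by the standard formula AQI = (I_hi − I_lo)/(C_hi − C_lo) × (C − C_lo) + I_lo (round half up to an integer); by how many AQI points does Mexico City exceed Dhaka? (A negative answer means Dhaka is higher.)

Mexico City 334.96: bracket 168.86–423.65 → index 51–100; slope 49/254.79, offset 166.10.
AQI = 51 + 49/254.79·166.10 ≈ 82.94 ⇒ 83.
Dhaka: 390.40 ∈ [168.86, 423.65] ↔ index [51, 100].
51 + (390.40−168.86)·(100−51)/(423.65−168.86) = 51 + 221.54·49/254.79 ≈ 93.61, so AQI = 94.
AQIs: Mexico City=83, Dhaka=94. Mexico City (83) − Dhaka (94) = -11.

-11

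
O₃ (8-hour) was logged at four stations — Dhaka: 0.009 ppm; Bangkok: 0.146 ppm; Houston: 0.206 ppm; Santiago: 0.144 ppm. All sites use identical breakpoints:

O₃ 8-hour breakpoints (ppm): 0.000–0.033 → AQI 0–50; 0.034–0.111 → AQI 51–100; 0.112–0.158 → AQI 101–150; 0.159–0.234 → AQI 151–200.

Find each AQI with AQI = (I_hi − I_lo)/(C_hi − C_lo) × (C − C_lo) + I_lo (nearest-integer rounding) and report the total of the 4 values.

468

Dhaka: 0.009 ∈ [0.000, 0.033] ↔ index [0, 50].
0 + (0.009−0.000)·(50−0)/(0.033−0.000) = 0 + 0.009·50/0.033 ≈ 13.64, so AQI = 14.
Bangkok 0.146: bracket 0.112–0.158 → index 101–150; slope 49/0.046, offset 0.034.
AQI = 101 + 49/0.046·0.034 ≈ 137.22 ⇒ 137.
Houston: 0.206 lies in 0.159–0.234, so I_lo=151, I_hi=200, C_lo=0.159, C_hi=0.234.
(200−151)/(0.234−0.159) × (0.206−0.159) + 151 = 49/0.075 × 0.047 + 151 ≈ 181.71 → 182.
Santiago: 0.144 lies in 0.112–0.158, so I_lo=101, I_hi=150, C_lo=0.112, C_hi=0.158.
(150−101)/(0.158−0.112) × (0.144−0.112) + 101 = 49/0.046 × 0.032 + 101 ≈ 135.09 → 135.
AQIs: Dhaka=14, Bangkok=137, Houston=182, Santiago=135. Sum = 14 + 137 + 182 + 135 = 468.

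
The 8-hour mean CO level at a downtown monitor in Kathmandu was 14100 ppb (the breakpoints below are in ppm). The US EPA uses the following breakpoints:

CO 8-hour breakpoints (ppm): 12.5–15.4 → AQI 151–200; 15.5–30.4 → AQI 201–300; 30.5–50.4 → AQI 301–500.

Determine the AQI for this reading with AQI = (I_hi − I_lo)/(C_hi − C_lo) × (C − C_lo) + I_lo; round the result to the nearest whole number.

Convert: 14100 ppb = 14.1 ppm.
CO 14.1: bracket 12.5–15.4 → index 151–200; slope 49/2.9, offset 1.6.
AQI = 151 + 49/2.9·1.6 ≈ 178.03 ⇒ 178.

178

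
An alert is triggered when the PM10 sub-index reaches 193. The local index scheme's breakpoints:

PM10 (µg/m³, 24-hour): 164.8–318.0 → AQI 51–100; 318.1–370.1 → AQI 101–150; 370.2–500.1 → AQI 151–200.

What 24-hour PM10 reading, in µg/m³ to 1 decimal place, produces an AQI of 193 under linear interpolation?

481.5

AQI 193 lies in the 151–200 band, which corresponds to 370.2–500.1 µg/m³.
C = 370.2 + (193−151)×(500.1−370.2)/(200−151) = 370.2 + 42×129.9/49 ≈ 481.543 µg/m³ → 481.5 µg/m³ to 1 dp.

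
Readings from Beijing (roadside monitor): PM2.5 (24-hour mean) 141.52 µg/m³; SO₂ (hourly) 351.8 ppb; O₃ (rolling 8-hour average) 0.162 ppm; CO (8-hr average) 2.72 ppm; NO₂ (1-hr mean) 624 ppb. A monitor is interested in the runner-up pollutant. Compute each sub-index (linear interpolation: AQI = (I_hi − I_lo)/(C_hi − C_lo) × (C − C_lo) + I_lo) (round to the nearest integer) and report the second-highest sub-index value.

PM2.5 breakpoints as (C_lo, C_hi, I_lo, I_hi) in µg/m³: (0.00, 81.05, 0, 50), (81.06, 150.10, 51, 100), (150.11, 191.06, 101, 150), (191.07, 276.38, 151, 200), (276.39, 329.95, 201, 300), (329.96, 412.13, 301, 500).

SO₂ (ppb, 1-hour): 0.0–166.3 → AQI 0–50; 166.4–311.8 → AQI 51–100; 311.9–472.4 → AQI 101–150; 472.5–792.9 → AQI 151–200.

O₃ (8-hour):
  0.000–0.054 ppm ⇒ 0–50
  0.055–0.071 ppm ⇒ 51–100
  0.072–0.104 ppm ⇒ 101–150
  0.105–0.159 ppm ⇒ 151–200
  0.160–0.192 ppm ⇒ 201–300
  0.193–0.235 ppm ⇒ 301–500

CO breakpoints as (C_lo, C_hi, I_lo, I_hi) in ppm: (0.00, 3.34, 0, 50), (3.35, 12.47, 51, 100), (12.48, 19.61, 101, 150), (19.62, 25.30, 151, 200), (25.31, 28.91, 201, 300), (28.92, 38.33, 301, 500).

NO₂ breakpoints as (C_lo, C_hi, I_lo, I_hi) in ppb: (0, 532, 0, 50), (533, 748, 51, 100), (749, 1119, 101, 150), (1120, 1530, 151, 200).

113

PM2.5: 141.52 ∈ [81.06, 150.10] ↔ index [51, 100].
51 + (141.52−81.06)·(100−51)/(150.10−81.06) = 51 + 60.46·49/69.04 ≈ 93.91, so AQI = 94.
SO₂ 351.8: bracket 311.9–472.4 → index 101–150; slope 49/160.5, offset 39.9.
AQI = 101 + 49/160.5·39.9 ≈ 113.18 ⇒ 113.
O₃: row 0.160–0.192 (AQI 201–300). (300−201)·(0.162−0.160)/(0.192−0.160) + 201 = 99·0.002/0.032 + 201 ≈ 207.19 → 207.
CO: 2.72 lies in 0.00–3.34, so I_lo=0, I_hi=50, C_lo=0.00, C_hi=3.34.
(50−0)/(3.34−0.00) × (2.72−0.00) + 0 = 50/3.34 × 2.72 + 0 ≈ 40.72 → 41.
NO₂: 624 ∈ [533, 748] ↔ index [51, 100].
51 + (624−533)·(100−51)/(748−533) = 51 + 91·49/215 ≈ 71.74, so AQI = 72.
Sub-indices: PM2.5→94, SO₂→113, O₃→207, CO→41, NO₂→72. Ranked high→low: 207, 113, 94, 72, 41. Second-highest sub-index = 113.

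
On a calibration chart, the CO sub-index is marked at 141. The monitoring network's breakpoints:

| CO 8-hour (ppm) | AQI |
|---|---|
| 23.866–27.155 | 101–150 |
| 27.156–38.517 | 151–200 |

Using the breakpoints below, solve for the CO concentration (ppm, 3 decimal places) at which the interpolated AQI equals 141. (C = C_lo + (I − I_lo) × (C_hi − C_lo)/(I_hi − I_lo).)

AQI 141 lies in the 101–150 band, which corresponds to 23.866–27.155 ppm.
C = 23.866 + (141−101)×(27.155−23.866)/(150−101) = 23.866 + 40×3.289/49 ≈ 26.55090 ppm → 26.551 ppm to 3 dp.

26.551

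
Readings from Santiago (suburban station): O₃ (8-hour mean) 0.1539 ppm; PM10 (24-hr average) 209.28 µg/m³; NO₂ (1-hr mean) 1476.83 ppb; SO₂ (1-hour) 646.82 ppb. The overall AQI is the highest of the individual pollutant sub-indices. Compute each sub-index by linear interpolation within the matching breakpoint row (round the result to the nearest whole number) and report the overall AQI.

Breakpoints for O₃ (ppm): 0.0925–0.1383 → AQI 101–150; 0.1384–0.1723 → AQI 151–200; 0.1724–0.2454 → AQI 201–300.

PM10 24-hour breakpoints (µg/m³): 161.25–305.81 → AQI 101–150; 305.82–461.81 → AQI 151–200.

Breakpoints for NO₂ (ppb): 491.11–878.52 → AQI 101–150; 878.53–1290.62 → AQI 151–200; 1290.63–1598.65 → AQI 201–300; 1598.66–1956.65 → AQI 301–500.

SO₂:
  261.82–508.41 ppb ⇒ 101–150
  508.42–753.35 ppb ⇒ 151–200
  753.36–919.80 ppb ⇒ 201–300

O₃: row 0.1384–0.1723 (AQI 151–200). (200−151)·(0.1539−0.1384)/(0.1723−0.1384) + 151 = 49·0.0155/0.0339 + 151 ≈ 173.40 → 173.
PM10: 209.28 lies in 161.25–305.81, so I_lo=101, I_hi=150, C_lo=161.25, C_hi=305.81.
(150−101)/(305.81−161.25) × (209.28−161.25) + 101 = 49/144.56 × 48.03 + 101 ≈ 117.28 → 117.
NO₂: 1476.83 lies in 1290.63–1598.65, so I_lo=201, I_hi=300, C_lo=1290.63, C_hi=1598.65.
(300−201)/(1598.65−1290.63) × (1476.83−1290.63) + 201 = 99/308.02 × 186.20 + 201 ≈ 260.85 → 261.
SO₂: 646.82 lies in 508.42–753.35, so I_lo=151, I_hi=200, C_lo=508.42, C_hi=753.35.
(200−151)/(753.35−508.42) × (646.82−508.42) + 151 = 49/244.93 × 138.40 + 151 ≈ 178.69 → 179.
Sub-indices: O₃→173, PM10→117, NO₂→261, SO₂→179. Overall AQI = max = 261; dominant pollutant is NO₂.

261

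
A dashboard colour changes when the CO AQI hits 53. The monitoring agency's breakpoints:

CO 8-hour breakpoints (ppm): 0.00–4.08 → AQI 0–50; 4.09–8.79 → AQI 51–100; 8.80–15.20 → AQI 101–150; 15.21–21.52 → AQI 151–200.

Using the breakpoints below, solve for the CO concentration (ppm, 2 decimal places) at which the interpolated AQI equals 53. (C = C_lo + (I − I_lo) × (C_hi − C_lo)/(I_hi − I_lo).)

4.28

AQI 53 lies in the 51–100 band, which corresponds to 4.09–8.79 ppm.
C = 4.09 + (53−51)×(8.79−4.09)/(100−51) = 4.09 + 2×4.70/49 ≈ 4.2818 ppm → 4.28 ppm to 2 dp.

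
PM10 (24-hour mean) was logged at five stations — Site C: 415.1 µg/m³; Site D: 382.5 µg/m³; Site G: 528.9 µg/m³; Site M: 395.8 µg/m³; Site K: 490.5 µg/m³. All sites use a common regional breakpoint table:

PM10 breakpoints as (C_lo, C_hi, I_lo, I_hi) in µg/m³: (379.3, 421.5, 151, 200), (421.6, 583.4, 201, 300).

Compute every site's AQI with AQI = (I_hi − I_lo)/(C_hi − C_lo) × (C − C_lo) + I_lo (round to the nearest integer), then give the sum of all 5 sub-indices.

1028

Site C: 415.1 ∈ [379.3, 421.5] ↔ index [151, 200].
151 + (415.1−379.3)·(200−151)/(421.5−379.3) = 151 + 35.8·49/42.2 ≈ 192.57, so AQI = 193.
Site D 382.5: bracket 379.3–421.5 → index 151–200; slope 49/42.2, offset 3.2.
AQI = 151 + 49/42.2·3.2 ≈ 154.72 ⇒ 155.
Site G: row 421.6–583.4 (AQI 201–300). (300−201)·(528.9−421.6)/(583.4−421.6) + 201 = 99·107.3/161.8 + 201 ≈ 266.65 → 267.
Site M: 395.8 ∈ [379.3, 421.5] ↔ index [151, 200].
151 + (395.8−379.3)·(200−151)/(421.5−379.3) = 151 + 16.5·49/42.2 ≈ 170.16, so AQI = 170.
Site K: 490.5 ∈ [421.6, 583.4] ↔ index [201, 300].
201 + (490.5−421.6)·(300−201)/(583.4−421.6) = 201 + 68.9·99/161.8 ≈ 243.16, so AQI = 243.
AQIs: Site C=193, Site D=155, Site G=267, Site M=170, Site K=243. Sum = 193 + 155 + 267 + 170 + 243 = 1028.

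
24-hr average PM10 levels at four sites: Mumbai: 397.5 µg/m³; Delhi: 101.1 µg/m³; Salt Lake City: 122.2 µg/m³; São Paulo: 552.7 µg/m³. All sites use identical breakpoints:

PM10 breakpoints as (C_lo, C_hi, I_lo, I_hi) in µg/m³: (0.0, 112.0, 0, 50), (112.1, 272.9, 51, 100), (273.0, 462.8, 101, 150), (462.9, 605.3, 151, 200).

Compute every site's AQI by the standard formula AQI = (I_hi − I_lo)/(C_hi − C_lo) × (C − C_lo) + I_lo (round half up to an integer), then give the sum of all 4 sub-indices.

Mumbai: row 273.0–462.8 (AQI 101–150). (150−101)·(397.5−273.0)/(462.8−273.0) + 101 = 49·124.5/189.8 + 101 ≈ 133.14 → 133.
Delhi 101.1: bracket 0.0–112.0 → index 0–50; slope 50/112.0, offset 101.1.
AQI = 0 + 50/112.0·101.1 ≈ 45.13 ⇒ 45.
Salt Lake City: row 112.1–272.9 (AQI 51–100). (100−51)·(122.2−112.1)/(272.9−112.1) + 51 = 49·10.1/160.8 + 51 ≈ 54.08 → 54.
São Paulo: row 462.9–605.3 (AQI 151–200). (200−151)·(552.7−462.9)/(605.3−462.9) + 151 = 49·89.8/142.4 + 151 ≈ 181.90 → 182.
AQIs: Mumbai=133, Delhi=45, Salt Lake City=54, São Paulo=182. Sum = 133 + 45 + 54 + 182 = 414.

414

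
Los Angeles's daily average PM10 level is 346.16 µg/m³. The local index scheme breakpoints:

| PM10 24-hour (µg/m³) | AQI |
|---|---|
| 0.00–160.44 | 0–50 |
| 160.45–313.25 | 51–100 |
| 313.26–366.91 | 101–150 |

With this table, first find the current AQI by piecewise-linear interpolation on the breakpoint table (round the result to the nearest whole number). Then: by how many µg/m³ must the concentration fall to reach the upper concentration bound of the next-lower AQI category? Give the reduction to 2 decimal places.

PM10: row 313.26–366.91 (AQI 101–150). (150−101)·(346.16−313.26)/(366.91−313.26) + 101 = 49·32.90/53.65 + 101 ≈ 131.05 → 131.
Current AQI 131 is in the Unhealthy for Sensitive Groups range (101–150). The next-lower category tops out at AQI 100, whose upper concentration bound is 313.25 µg/m³.
Reduction needed = 346.16 − 313.25 = 32.91 µg/m³.

32.91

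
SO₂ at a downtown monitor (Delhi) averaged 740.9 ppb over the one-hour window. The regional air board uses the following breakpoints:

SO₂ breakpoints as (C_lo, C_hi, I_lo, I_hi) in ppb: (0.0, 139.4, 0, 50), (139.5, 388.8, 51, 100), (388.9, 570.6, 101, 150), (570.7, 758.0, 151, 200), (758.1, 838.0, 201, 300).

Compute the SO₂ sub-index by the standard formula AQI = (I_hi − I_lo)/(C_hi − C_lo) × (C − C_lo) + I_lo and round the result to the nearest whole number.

SO₂: 740.9 lies in 570.7–758.0, so I_lo=151, I_hi=200, C_lo=570.7, C_hi=758.0.
(200−151)/(758.0−570.7) × (740.9−570.7) + 151 = 49/187.3 × 170.2 + 151 ≈ 195.53 → 196.

196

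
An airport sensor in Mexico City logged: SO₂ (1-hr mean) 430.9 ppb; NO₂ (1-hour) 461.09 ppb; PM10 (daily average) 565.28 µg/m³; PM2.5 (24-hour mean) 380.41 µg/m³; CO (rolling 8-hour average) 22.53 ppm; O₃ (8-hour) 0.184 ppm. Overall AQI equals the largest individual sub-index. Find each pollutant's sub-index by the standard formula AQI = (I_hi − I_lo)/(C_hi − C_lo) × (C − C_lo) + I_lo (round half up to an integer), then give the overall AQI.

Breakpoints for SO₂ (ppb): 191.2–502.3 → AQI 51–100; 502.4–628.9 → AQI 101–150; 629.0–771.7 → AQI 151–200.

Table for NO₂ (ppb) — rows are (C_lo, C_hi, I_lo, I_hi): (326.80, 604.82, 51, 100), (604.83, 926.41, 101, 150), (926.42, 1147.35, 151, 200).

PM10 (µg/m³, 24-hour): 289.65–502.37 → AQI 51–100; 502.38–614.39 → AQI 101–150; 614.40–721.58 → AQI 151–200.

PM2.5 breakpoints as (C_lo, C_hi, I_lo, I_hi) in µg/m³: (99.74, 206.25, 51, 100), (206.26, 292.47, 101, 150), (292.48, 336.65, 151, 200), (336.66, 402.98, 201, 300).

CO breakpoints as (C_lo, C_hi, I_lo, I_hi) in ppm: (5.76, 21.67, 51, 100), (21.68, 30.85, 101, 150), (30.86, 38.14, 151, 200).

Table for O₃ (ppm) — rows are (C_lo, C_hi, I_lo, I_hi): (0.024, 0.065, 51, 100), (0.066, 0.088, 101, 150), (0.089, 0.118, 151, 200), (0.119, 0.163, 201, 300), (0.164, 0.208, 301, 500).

SO₂: 430.9 ∈ [191.2, 502.3] ↔ index [51, 100].
51 + (430.9−191.2)·(100−51)/(502.3−191.2) = 51 + 239.7·49/311.1 ≈ 88.75, so AQI = 89.
NO₂: row 326.80–604.82 (AQI 51–100). (100−51)·(461.09−326.80)/(604.82−326.80) + 51 = 49·134.29/278.02 + 51 ≈ 74.67 → 75.
PM10 565.28: bracket 502.38–614.39 → index 101–150; slope 49/112.01, offset 62.90.
AQI = 101 + 49/112.01·62.90 ≈ 128.52 ⇒ 129.
PM2.5: row 336.66–402.98 (AQI 201–300). (300−201)·(380.41−336.66)/(402.98−336.66) + 201 = 99·43.75/66.32 + 201 ≈ 266.31 → 266.
CO: 22.53 lies in 21.68–30.85, so I_lo=101, I_hi=150, C_lo=21.68, C_hi=30.85.
(150−101)/(30.85−21.68) × (22.53−21.68) + 101 = 49/9.17 × 0.85 + 101 ≈ 105.54 → 106.
O₃ 0.184: bracket 0.164–0.208 → index 301–500; slope 199/0.044, offset 0.020.
AQI = 301 + 199/0.044·0.020 ≈ 391.45 ⇒ 391.
Sub-indices: SO₂→89, NO₂→75, PM10→129, PM2.5→266, CO→106, O₃→391. Overall AQI = max = 391; dominant pollutant is O₃.
AQI 391: Hazardous.

391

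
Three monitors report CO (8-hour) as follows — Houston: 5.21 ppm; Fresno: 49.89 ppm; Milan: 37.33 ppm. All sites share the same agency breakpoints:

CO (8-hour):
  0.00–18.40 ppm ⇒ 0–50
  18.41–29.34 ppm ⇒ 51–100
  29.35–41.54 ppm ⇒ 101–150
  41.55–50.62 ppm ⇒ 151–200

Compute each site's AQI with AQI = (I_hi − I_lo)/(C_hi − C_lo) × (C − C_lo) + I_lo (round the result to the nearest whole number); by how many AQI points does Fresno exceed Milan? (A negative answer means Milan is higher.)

63

Houston: 5.21 ∈ [0.00, 18.40] ↔ index [0, 50].
0 + (5.21−0.00)·(50−0)/(18.40−0.00) = 0 + 5.21·50/18.40 ≈ 14.16, so AQI = 14.
Fresno: row 41.55–50.62 (AQI 151–200). (200−151)·(49.89−41.55)/(50.62−41.55) + 151 = 49·8.34/9.07 + 151 ≈ 196.06 → 196.
Milan 37.33: bracket 29.35–41.54 → index 101–150; slope 49/12.19, offset 7.98.
AQI = 101 + 49/12.19·7.98 ≈ 133.08 ⇒ 133.
AQIs: Houston=14, Fresno=196, Milan=133. Fresno (196) − Milan (133) = 63.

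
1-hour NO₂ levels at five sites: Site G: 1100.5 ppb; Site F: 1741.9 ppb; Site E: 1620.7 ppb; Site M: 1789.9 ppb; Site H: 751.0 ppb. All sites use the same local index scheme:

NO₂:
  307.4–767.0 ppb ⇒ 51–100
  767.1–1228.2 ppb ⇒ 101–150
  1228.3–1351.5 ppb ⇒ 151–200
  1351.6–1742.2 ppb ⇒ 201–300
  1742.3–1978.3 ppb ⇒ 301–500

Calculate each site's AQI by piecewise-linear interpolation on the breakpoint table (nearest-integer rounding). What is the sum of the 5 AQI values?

Site G: row 767.1–1228.2 (AQI 101–150). (150−101)·(1100.5−767.1)/(1228.2−767.1) + 101 = 49·333.4/461.1 + 101 ≈ 136.43 → 136.
Site F: 1741.9 lies in 1351.6–1742.2, so I_lo=201, I_hi=300, C_lo=1351.6, C_hi=1742.2.
(300−201)/(1742.2−1351.6) × (1741.9−1351.6) + 201 = 99/390.6 × 390.3 + 201 ≈ 299.92 → 300.
Site E: 1620.7 lies in 1351.6–1742.2, so I_lo=201, I_hi=300, C_lo=1351.6, C_hi=1742.2.
(300−201)/(1742.2−1351.6) × (1620.7−1351.6) + 201 = 99/390.6 × 269.1 + 201 ≈ 269.21 → 269.
Site M: 1789.9 lies in 1742.3–1978.3, so I_lo=301, I_hi=500, C_lo=1742.3, C_hi=1978.3.
(500−301)/(1978.3−1742.3) × (1789.9−1742.3) + 301 = 199/236.0 × 47.6 + 301 ≈ 341.14 → 341.
Site H 751.0: bracket 307.4–767.0 → index 51–100; slope 49/459.6, offset 443.6.
AQI = 51 + 49/459.6·443.6 ≈ 98.29 ⇒ 98.
AQIs: Site G=136, Site F=300, Site E=269, Site M=341, Site H=98. Sum = 136 + 300 + 269 + 341 + 98 = 1144.

1144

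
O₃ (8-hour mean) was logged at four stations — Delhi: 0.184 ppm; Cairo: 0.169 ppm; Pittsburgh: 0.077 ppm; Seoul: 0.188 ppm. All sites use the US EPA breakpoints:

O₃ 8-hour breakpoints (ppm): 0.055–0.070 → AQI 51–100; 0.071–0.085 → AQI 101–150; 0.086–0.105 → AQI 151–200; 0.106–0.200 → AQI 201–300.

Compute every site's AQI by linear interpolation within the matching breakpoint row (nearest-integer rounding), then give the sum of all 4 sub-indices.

Delhi: 0.184 ∈ [0.106, 0.200] ↔ index [201, 300].
201 + (0.184−0.106)·(300−201)/(0.200−0.106) = 201 + 0.078·99/0.094 ≈ 283.15, so AQI = 283.
Cairo: row 0.106–0.200 (AQI 201–300). (300−201)·(0.169−0.106)/(0.200−0.106) + 201 = 99·0.063/0.094 + 201 ≈ 267.35 → 267.
Pittsburgh: row 0.071–0.085 (AQI 101–150). (150−101)·(0.077−0.071)/(0.085−0.071) + 101 = 49·0.006/0.014 + 101 ≈ 122.00 → 122.
Seoul: 0.188 ∈ [0.106, 0.200] ↔ index [201, 300].
201 + (0.188−0.106)·(300−201)/(0.200−0.106) = 201 + 0.082·99/0.094 ≈ 287.36, so AQI = 287.
AQIs: Delhi=283, Cairo=267, Pittsburgh=122, Seoul=287. Sum = 283 + 267 + 122 + 287 = 959.

959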